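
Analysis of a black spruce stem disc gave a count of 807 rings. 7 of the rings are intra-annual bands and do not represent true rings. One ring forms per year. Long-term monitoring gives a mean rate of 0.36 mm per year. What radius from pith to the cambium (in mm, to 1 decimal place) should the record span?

After corrections the count is 807 − 7 = 800 rings.
Length ≈ 0.36 × 800 = 288.0 mm.

288.0 mm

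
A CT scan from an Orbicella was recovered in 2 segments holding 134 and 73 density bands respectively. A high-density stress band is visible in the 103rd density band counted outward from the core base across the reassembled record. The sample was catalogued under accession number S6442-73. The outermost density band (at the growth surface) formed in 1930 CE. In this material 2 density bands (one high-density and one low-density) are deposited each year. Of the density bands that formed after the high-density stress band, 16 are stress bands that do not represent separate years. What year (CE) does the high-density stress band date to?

1886 CE

Total density bands = 134 + 73 = 207.
207 − 103 = 104 density bands lie beyond the high-density stress band toward the growth surface.
Removing the 16 false density bands leaves 104 − 16 = 88 true density bands beyond the high-density stress band.
Dividing by 2 density bands per year: 88 / 2 = 44 years.
1930 − 44 = 1886 CE.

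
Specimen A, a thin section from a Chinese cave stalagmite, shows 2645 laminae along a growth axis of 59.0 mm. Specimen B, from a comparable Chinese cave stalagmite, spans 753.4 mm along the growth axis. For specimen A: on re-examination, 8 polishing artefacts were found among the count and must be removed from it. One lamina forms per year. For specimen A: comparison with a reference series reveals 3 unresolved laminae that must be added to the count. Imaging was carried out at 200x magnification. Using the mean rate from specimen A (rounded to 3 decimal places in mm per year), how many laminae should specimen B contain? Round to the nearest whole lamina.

34245 laminae

Specimen A: correcting the raw count gives 2645 − 8 + 3 = 2640 true laminae.
A: Extension rate ≈ 59.0 / 2640 = 0.022 mm per year.
B spans 753.4 / 0.022 = 34245.45 years ≈ 34245 laminae.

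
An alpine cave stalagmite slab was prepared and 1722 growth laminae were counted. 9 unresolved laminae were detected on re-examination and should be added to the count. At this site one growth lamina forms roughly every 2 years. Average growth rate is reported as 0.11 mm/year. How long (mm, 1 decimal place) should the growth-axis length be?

380.8 mm

True growth lamina count = 1722 + 9 = 1731.
Multiplying by 2 years per growth lamina: 1731 × 2 = 3462 years.
Length ≈ 0.11 × 3462 = 380.8 mm.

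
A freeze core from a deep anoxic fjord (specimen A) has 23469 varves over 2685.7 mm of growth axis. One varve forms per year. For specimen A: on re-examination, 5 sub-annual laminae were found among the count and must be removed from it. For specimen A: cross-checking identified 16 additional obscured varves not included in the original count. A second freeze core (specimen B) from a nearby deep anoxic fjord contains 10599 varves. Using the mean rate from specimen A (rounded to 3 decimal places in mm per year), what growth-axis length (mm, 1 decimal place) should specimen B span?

Specimen A: after corrections the count is 23469 − 5 + 16 = 23480 varves.
A: Mean rate = 2685.7 mm / 23480 years ≈ 0.114 mm/year.
Length of B = 0.114 × 10599 = 1208.3 mm.

1208.3 mm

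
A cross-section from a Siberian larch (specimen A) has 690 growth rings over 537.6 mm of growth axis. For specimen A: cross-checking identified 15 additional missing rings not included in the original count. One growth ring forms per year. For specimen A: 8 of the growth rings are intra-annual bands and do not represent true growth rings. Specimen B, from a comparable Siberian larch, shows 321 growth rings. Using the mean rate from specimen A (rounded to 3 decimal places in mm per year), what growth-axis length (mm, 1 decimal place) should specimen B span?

Specimen A: true growth ring count = 690 − 8 + 15 = 697.
A: Extension rate ≈ 537.6 / 697 = 0.771 mm/yr.
B's length ≈ 0.771 × 321 = 247.5 mm.

247.5 mm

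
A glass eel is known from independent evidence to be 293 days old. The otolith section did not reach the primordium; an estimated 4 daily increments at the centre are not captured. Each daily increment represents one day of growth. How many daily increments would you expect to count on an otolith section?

One daily increment per day gives 293 daily increments over 293 days.
Subtracting the 4 daily increments not captured gives 293 − 4 = 289 daily increments in the record.

289 daily increments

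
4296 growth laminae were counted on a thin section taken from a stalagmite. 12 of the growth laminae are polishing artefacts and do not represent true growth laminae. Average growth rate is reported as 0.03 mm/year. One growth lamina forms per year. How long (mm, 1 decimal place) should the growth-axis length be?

128.5 mm

Correcting the raw count gives 4296 − 12 = 4284 true growth laminae.
Predicted length = 0.03 mm/year × 4284 years = 128.5 mm.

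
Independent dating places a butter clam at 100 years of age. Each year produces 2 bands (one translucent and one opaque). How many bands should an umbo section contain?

200 bands

With 2 bands per year, 100 years would produce 100 × 2 = 200 bands.
So 200 bands should be present.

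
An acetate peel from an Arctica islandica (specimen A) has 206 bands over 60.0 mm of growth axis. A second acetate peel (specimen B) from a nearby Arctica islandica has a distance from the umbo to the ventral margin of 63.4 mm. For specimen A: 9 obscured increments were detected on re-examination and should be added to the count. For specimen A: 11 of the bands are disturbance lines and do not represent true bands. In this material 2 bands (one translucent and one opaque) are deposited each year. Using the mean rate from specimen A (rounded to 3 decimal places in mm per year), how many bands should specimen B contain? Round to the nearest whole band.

216 bands

Specimen A: after corrections the count is 206 − 11 + 9 = 204 bands.
Specimen A: with 2 bands per year, 204 / 2 = 102 years.
A: 60.0 mm over 102 years gives 60.0 / 102 ≈ 0.588 mm/year.
B spans 63.4 / 0.588 = 107.82 years; at 2 bands per year that is 107.82 × 2 ≈ 216 bands.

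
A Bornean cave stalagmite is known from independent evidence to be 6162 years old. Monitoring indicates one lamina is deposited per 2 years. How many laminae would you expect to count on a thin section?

Expected laminae: 6162 / 2 = 3081.
So 3081 laminae should be present.

3081 laminae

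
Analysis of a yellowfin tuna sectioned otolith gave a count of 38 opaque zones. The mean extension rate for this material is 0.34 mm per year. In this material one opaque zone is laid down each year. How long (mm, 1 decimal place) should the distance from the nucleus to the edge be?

The record spans 38 years at 0.34 mm per year.
Predicted length = 0.34 mm/year × 38 years = 12.9 mm.

12.9 mm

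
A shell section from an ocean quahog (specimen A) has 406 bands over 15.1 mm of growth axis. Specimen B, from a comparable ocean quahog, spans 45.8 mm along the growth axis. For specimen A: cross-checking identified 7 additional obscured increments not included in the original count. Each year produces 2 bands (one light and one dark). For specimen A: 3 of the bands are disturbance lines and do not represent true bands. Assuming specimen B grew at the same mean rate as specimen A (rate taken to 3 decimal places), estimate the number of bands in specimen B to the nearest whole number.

1238 bands

Specimen A: after corrections the count is 406 − 3 + 7 = 410 bands.
Specimen A: dividing by 2 bands per year: 410 / 2 = 205 years.
A: Mean rate = 15.1 mm / 205 years ≈ 0.074 mm/yr.
B spans 45.8 / 0.074 = 618.92 years; at 2 bands per year that is 618.92 × 2 ≈ 1238 bands.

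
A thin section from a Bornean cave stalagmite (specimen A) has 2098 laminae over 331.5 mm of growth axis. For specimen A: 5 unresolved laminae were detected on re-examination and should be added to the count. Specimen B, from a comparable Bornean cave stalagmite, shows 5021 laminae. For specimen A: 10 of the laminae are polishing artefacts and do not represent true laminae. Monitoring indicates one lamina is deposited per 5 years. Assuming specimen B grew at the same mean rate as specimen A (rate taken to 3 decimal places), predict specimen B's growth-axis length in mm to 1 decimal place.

803.4 mm

Specimen A: correcting the raw count gives 2098 − 10 + 5 = 2093 true laminae.
Specimen A: at 5 years per lamina, 2093 × 5 = 10465 years.
A: Mean rate = 331.5 mm / 10465 years ≈ 0.032 mm/year.
Specimen B: at 5 years per lamina, 5021 × 5 = 25105 years. Length of B = 0.032 × 25105 = 803.4 mm.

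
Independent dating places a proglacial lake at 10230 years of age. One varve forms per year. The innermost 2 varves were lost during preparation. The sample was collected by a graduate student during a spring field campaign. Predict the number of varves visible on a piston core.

One varve per year gives 10230 varves over 10230 years.
10230 − 2 missed = 10228 varves expected in the prepared section.

10228 varves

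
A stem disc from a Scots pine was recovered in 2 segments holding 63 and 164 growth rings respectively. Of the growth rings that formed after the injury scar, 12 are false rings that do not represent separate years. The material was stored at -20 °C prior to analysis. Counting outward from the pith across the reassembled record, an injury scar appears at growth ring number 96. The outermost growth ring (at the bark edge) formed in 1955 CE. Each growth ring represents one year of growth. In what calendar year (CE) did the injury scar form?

1836 CE

Total growth rings = 63 + 164 = 227.
Between growth ring 96 and the bark edge there are 227 − 96 = 131 growth rings.
Excluding 12 false growth rings: 131 − 12 = 119.
The growth ring at the bark edge is 1955 CE, so the injury scar dates to 1955 − 119 = 1836 CE.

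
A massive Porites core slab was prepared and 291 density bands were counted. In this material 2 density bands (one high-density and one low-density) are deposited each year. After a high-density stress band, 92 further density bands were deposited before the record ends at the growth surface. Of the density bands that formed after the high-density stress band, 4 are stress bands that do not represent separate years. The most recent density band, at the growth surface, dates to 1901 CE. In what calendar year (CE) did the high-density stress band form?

92 density bands formed after the high-density stress band.
Removing the 4 false density bands leaves 92 − 4 = 88 true density bands beyond the high-density stress band.
With 2 density bands per year, 88 / 2 = 44 years.
Counting back 44 years from 1901 CE places the high-density stress band in 1901 − 44 = 1857 CE.

1857 CE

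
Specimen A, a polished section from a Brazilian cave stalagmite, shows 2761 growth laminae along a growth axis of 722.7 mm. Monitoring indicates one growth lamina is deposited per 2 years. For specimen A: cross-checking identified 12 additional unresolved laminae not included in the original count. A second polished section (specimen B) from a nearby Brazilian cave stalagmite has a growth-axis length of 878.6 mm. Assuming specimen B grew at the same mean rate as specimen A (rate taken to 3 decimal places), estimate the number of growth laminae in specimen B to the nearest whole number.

Specimen A: adjusted count: 2761 + 12 = 2773 growth laminae.
Specimen A: 2773 growth laminae at 2 years each span 2773 × 2 = 5546 years.
A: 722.7 mm over 5546 years gives 722.7 / 5546 ≈ 0.130 mm per year.
For B, 878.6 / 0.130 = 6758.46 years; at 2 years per growth lamina that is 6758.46 / 2 ≈ 3379 growth laminae.

3379 growth laminae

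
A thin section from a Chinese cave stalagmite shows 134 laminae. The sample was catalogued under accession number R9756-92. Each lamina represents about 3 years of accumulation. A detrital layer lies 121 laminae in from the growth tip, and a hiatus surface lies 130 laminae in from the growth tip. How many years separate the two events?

Separation: 130 − 121 = 9 laminae.
9 laminae at 3 years each span 9 × 3 = 27 years.

27 yr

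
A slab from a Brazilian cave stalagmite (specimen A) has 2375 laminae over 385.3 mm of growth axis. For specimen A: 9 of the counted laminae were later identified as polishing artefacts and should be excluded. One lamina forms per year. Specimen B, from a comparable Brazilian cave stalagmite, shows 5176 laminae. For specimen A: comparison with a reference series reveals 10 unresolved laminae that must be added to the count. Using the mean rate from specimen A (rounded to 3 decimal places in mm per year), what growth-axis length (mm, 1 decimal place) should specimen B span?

838.5 mm

Specimen A: true lamina count = 2375 − 9 + 10 = 2376.
A: 385.3 mm over 2376 years gives 385.3 / 2376 ≈ 0.162 mm/year.
For B, 0.162 mm/year × 5176 years = 838.5 mm.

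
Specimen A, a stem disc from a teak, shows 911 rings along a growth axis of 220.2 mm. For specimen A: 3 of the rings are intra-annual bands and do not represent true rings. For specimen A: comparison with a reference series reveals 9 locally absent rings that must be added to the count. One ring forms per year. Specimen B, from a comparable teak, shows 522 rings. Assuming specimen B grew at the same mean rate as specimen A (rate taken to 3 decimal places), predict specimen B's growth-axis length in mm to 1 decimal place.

Specimen A: true ring count = 911 − 3 + 9 = 917.
A: Mean rate = 220.2 mm / 917 years ≈ 0.240 mm/year.
For B, 0.240 mm/year × 522 years = 125.3 mm.

125.3 mm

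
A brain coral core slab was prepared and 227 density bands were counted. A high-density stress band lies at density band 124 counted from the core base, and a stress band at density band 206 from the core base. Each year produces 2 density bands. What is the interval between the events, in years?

206 − 124 = 82 density bands lie between the two events.
82 density bands at 2 per year is 82 / 2 = 41 years.

41 years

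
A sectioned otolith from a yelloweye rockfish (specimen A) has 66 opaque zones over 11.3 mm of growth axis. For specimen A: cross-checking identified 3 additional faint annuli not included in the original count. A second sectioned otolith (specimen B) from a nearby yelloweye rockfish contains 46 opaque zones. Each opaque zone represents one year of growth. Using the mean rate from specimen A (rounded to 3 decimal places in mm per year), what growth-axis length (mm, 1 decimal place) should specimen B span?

Specimen A: adjusted count: 66 + 3 = 69 opaque zones.
A: Extension rate ≈ 11.3 / 69 = 0.164 mm/year.
Length of B = 0.164 × 46 = 7.5 mm.

7.5 mm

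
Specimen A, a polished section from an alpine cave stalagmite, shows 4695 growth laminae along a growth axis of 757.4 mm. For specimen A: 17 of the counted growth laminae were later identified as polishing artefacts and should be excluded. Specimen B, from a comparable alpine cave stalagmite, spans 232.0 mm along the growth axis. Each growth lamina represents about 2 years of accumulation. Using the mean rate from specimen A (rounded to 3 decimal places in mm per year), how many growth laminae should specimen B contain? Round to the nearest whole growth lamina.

1432 growth laminae

Specimen A: true growth lamina count = 4695 − 17 = 4678.
Specimen A: multiplying by 2 years per growth lamina: 4678 × 2 = 9356 years.
A: 757.4 mm over 9356 years gives 757.4 / 9356 ≈ 0.081 mm/year.
For B, 232.0 / 0.081 = 2864.20 years; at 2 years per growth lamina that is 2864.20 / 2 ≈ 1432 growth laminae.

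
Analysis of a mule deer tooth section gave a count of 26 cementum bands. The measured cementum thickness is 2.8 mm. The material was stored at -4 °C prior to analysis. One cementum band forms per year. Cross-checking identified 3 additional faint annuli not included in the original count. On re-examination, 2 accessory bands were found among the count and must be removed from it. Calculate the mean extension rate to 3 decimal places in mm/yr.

0.104 mm/yr

After corrections the count is 26 − 2 + 3 = 27 cementum bands.
Extension rate ≈ 2.8 / 27 = 0.104 mm/yr.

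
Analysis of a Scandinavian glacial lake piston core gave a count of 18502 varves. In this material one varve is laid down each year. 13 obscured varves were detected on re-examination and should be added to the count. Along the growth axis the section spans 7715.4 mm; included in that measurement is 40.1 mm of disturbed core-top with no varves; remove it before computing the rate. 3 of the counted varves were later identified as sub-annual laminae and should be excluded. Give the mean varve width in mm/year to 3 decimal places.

0.415 mm/year

After corrections the count is 18502 − 3 + 13 = 18512 varves.
The growth record spans 7715.4 − 40.1 = 7675.3 mm.
7675.3 mm over 18512 years gives 7675.3 / 18512 ≈ 0.415 mm/year.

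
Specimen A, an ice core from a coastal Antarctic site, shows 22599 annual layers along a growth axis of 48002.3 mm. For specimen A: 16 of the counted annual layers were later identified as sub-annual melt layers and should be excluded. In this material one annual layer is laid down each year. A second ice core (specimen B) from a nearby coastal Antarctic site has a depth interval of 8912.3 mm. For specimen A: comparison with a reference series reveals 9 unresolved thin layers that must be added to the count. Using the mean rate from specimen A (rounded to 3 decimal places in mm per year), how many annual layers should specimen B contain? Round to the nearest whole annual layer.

Specimen A: after corrections the count is 22599 − 16 + 9 = 22592 annual layers.
A: 48002.3 mm over 22592 years gives 48002.3 / 22592 ≈ 2.125 mm/year.
Specimen B: 8912.3 mm / 2.125 mm per year = 4194.02 years ≈ 4194 annual layers.

4194 annual layers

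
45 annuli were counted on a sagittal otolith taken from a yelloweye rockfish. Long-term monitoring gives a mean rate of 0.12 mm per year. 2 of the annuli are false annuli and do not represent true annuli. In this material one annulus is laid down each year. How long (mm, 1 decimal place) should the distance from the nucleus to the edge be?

True annulus count = 45 − 2 = 43.
Predicted length = 0.12 mm/year × 43 years = 5.2 mm.

5.2 mm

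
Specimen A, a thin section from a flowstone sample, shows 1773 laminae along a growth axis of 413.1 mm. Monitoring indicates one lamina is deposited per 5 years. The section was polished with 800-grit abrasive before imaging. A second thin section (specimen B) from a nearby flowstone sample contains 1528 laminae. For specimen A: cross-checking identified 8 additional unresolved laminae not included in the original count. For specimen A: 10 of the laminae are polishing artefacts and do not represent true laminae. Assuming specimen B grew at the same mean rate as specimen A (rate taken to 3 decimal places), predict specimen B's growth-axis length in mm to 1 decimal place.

Specimen A: correcting the raw count gives 1773 − 10 + 8 = 1771 true laminae.
Specimen A: at 5 years per lamina, 1771 × 5 = 8855 years.
A: 413.1 mm over 8855 years gives 413.1 / 8855 ≈ 0.047 mm per year.
Specimen B: at 5 years per lamina, 1528 × 5 = 7640 years. Length of B = 0.047 × 7640 = 359.1 mm.

359.1 mm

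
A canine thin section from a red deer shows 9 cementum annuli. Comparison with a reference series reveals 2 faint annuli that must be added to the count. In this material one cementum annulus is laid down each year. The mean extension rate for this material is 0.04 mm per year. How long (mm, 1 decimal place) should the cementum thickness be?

0.4 mm

Adjusted count: 9 + 2 = 11 cementum annuli.
Predicted length = 0.04 mm/year × 11 years = 0.4 mm.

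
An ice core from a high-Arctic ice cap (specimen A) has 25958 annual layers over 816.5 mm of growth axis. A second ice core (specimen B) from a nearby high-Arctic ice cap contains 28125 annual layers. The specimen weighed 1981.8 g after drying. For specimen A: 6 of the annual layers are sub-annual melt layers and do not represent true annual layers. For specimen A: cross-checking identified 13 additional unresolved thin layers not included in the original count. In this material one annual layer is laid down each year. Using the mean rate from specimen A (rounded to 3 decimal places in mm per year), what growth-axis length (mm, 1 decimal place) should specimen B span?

871.9 mm

Specimen A: after corrections the count is 25958 − 6 + 13 = 25965 annual layers.
A: 816.5 mm over 25965 years gives 816.5 / 25965 ≈ 0.031 mm per year.
B's length ≈ 0.031 × 28125 = 871.9 mm.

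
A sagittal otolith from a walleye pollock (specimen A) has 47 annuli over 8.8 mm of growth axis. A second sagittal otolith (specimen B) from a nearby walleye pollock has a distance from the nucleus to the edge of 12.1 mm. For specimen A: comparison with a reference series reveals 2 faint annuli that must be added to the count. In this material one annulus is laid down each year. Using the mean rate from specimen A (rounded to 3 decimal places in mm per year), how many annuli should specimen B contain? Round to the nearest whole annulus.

67 annuli

Specimen A: after corrections the count is 47 + 2 = 49 annuli.
A: Mean rate = 8.8 mm / 49 years ≈ 0.180 mm/year.
Specimen B: 12.1 mm / 0.180 mm per year = 67.22 years ≈ 67 annuli.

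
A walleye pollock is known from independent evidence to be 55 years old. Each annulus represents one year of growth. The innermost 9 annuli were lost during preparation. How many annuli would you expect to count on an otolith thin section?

46 annuli

At one annulus per year, 55 years correspond to 55 annuli.
Subtracting the 9 annuli not captured gives 55 − 9 = 46 annuli in the record.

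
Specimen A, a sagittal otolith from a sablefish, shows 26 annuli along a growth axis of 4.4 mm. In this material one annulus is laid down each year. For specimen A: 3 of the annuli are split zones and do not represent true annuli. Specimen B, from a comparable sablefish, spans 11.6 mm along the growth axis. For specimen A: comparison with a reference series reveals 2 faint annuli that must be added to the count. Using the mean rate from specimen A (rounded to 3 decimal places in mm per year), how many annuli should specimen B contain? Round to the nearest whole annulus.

Specimen A: after corrections the count is 26 − 3 + 2 = 25 annuli.
A: Extension rate ≈ 4.4 / 25 = 0.176 mm per year.
For B, 11.6 / 0.176 = 65.91 years ≈ 66 annuli.

66 annuli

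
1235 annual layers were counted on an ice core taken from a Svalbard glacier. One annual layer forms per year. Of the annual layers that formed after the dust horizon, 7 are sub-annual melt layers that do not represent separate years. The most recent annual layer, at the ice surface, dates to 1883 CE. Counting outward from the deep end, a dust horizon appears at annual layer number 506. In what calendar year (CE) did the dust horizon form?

1235 − 506 = 729 annual layers lie beyond the dust horizon toward the ice surface.
729 − 7 false = 722 true annual layers after the dust horizon.
The annual layer at the ice surface is 1883 CE, so the dust horizon dates to 1883 − 722 = 1161 CE.

1161 CE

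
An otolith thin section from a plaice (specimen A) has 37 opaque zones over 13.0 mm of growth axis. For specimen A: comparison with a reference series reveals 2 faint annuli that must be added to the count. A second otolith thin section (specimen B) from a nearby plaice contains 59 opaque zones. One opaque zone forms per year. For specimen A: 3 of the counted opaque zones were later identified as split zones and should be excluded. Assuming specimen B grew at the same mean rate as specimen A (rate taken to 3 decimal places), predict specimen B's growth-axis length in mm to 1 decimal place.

21.3 mm

Specimen A: adjusted count: 37 − 3 + 2 = 36 opaque zones.
A: Mean rate = 13.0 mm / 36 years ≈ 0.361 mm/year.
B's length ≈ 0.361 × 59 = 21.3 mm.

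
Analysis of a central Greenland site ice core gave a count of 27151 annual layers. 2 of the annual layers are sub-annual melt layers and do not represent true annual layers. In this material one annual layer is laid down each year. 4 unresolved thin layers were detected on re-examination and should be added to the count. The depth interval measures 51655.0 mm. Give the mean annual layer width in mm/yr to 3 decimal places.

True annual layer count = 27151 − 2 + 4 = 27153.
51655.0 mm over 27153 years gives 51655.0 / 27153 ≈ 1.902 mm/yr.

1.902 mm/yr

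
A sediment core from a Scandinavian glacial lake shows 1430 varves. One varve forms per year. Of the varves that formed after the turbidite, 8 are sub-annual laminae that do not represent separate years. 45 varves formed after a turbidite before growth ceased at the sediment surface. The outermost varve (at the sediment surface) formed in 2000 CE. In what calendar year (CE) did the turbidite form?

45 varves formed after the turbidite.
Excluding 8 false varves: 45 − 8 = 37.
The varve at the sediment surface is 2000 CE, so the turbidite dates to 2000 − 37 = 1963 CE.

1963 CE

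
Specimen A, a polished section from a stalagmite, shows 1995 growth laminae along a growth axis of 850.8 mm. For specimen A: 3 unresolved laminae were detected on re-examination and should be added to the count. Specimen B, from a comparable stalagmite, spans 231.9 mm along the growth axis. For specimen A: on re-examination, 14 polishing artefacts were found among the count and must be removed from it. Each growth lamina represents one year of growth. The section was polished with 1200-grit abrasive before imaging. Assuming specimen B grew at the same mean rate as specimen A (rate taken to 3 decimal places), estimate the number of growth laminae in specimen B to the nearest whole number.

Specimen A: true growth lamina count = 1995 − 14 + 3 = 1984.
A: 850.8 mm over 1984 years gives 850.8 / 1984 ≈ 0.429 mm per year.
Specimen B: 231.9 mm / 0.429 mm per year = 540.56 years ≈ 541 growth laminae.

541 growth laminae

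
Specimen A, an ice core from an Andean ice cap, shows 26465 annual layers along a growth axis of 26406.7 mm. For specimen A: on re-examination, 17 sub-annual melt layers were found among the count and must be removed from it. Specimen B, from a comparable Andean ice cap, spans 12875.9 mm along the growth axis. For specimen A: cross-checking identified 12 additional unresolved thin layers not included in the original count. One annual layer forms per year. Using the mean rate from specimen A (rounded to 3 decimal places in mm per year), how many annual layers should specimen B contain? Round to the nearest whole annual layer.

Specimen A: correcting the raw count gives 26465 − 17 + 12 = 26460 true annual layers.
A: Mean rate = 26406.7 mm / 26460 years ≈ 0.998 mm/yr.
Specimen B: 12875.9 mm / 0.998 mm per year = 12901.70 years ≈ 12902 annual layers.

12902 annual layers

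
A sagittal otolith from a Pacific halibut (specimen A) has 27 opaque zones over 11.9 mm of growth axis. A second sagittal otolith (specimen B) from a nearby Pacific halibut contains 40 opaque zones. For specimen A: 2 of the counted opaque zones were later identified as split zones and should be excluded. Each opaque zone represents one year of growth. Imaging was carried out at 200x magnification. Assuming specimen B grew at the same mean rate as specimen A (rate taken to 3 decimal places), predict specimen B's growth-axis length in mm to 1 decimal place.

19.0 mm

Specimen A: adjusted count: 27 − 2 = 25 opaque zones.
A: 11.9 mm over 25 years gives 11.9 / 25 ≈ 0.476 mm/year.
Length of B = 0.476 × 40 = 19.0 mm.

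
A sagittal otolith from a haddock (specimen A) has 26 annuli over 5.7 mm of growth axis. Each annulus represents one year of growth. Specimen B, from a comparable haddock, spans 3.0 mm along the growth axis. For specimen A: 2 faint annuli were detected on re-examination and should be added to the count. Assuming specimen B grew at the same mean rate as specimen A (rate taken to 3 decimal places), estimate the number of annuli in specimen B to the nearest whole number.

15 annuli

Specimen A: after corrections the count is 26 + 2 = 28 annuli.
A: Extension rate ≈ 5.7 / 28 = 0.204 mm/yr.
For B, 3.0 / 0.204 = 14.71 years ≈ 15 annuli.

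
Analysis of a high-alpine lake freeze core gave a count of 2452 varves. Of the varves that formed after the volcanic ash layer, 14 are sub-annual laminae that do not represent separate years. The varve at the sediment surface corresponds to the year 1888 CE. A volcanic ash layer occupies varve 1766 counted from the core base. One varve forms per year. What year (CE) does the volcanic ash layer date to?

1216 CE

The volcanic ash layer sits at varve 1766 from the core base, so 2452 − 1766 = 686 varves formed after it.
Excluding 14 false varves: 686 − 14 = 672.
The varve at the sediment surface is 1888 CE, so the volcanic ash layer dates to 1888 − 672 = 1216 CE.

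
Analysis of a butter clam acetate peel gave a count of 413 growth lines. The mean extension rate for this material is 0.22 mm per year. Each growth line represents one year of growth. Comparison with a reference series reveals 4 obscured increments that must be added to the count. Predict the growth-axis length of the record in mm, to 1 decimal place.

After corrections the count is 413 + 4 = 417 growth lines.
Length ≈ 0.22 × 417 = 91.7 mm.

91.7 mm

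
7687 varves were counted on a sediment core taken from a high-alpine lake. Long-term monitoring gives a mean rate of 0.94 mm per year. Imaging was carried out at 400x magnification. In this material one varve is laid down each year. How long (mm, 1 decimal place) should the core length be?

The record spans 7687 years at 0.94 mm per year.
Length ≈ 0.94 × 7687 = 7225.8 mm.

7225.8 mm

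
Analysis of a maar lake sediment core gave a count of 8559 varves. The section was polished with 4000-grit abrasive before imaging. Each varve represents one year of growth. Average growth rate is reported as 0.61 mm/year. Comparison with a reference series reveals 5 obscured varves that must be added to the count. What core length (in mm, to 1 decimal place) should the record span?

After corrections the count is 8559 + 5 = 8564 varves.
8564 years at 0.61 mm/year gives 0.61 × 8564 = 5224.0 mm.

5224.0 mm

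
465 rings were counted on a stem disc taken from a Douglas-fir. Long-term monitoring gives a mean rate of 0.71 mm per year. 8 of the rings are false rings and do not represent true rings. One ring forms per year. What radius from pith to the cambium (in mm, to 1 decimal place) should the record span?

324.5 mm

After corrections the count is 465 − 8 = 457 rings.
457 years at 0.71 mm/year gives 0.71 × 457 = 324.5 mm.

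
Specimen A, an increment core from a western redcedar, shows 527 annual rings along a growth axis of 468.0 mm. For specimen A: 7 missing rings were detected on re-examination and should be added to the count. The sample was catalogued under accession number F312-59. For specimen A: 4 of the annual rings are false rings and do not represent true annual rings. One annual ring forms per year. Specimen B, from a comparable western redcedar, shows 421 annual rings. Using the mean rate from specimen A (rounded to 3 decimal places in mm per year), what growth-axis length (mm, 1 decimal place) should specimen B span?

371.7 mm

Specimen A: adjusted count: 527 − 4 + 7 = 530 annual rings.
A: Mean rate = 468.0 mm / 530 years ≈ 0.883 mm per year.
Length of B = 0.883 × 421 = 371.7 mm.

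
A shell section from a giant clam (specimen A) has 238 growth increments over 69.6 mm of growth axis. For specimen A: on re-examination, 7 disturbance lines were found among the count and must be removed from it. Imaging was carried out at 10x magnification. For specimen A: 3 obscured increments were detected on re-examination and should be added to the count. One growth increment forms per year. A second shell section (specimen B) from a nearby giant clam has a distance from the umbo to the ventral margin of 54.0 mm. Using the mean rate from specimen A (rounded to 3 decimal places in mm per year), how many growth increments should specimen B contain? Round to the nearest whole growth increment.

Specimen A: adjusted count: 238 − 7 + 3 = 234 growth increments.
A: Extension rate ≈ 69.6 / 234 = 0.297 mm/yr.
For B, 54.0 / 0.297 = 181.82 years ≈ 182 growth increments.

182 growth increments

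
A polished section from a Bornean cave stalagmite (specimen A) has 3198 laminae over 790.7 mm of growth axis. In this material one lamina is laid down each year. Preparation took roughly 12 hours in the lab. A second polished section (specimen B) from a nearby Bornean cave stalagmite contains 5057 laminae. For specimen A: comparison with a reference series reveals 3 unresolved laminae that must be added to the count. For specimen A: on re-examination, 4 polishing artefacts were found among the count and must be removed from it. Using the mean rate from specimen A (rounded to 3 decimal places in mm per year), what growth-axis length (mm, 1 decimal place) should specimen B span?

Specimen A: correcting the raw count gives 3198 − 4 + 3 = 3197 true laminae.
A: Mean rate = 790.7 mm / 3197 years ≈ 0.247 mm/year.
Length of B = 0.247 × 5057 = 1249.1 mm.

1249.1 mm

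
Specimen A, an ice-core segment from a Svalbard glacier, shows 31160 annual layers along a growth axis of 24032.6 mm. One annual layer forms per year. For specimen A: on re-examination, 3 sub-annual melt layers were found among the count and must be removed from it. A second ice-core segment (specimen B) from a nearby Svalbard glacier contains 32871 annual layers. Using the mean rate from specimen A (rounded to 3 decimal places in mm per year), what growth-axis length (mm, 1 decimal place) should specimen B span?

Specimen A: correcting the raw count gives 31160 − 3 = 31157 true annual layers.
A: 24032.6 mm over 31157 years gives 24032.6 / 31157 ≈ 0.771 mm/yr.
Length of B = 0.771 × 32871 = 25343.5 mm.

25343.5 mm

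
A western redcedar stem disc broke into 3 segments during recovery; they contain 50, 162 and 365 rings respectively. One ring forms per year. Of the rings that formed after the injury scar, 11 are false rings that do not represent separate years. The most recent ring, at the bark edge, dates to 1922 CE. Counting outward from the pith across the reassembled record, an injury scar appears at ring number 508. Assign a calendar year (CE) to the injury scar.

Total rings = 50 + 162 + 365 = 577.
577 − 508 = 69 rings lie beyond the injury scar toward the bark edge.
69 − 11 false = 58 true rings after the injury scar.
The ring at the bark edge is 1922 CE, so the injury scar dates to 1922 − 58 = 1864 CE.

1864 CE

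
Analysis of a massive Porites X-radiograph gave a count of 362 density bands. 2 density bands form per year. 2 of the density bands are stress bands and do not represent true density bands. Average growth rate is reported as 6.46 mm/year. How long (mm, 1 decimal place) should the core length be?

Correcting the raw count gives 362 − 2 = 360 true density bands.
Dividing by 2 density bands per year: 360 / 2 = 180 years.
180 years at 6.46 mm/year gives 6.46 × 180 = 1162.8 mm.

1162.8 mm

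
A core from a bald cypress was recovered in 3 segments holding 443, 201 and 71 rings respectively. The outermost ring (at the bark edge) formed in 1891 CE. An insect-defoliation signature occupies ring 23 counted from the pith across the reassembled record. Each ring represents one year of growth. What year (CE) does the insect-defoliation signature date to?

1199 CE

Total rings = 443 + 201 + 71 = 715.
715 − 23 = 692 rings lie beyond the insect-defoliation signature toward the bark edge.
The ring at the bark edge is 1891 CE, so the insect-defoliation signature dates to 1891 − 692 = 1199 CE.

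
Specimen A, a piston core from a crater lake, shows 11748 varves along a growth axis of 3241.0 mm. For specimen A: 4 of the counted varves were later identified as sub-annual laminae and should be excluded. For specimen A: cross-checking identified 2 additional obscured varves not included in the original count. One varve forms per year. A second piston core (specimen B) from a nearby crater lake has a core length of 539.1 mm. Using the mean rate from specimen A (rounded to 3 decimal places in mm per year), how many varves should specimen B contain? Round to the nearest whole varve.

Specimen A: adjusted count: 11748 − 4 + 2 = 11746 varves.
A: 3241.0 mm over 11746 years gives 3241.0 / 11746 ≈ 0.276 mm per year.
Specimen B: 539.1 mm / 0.276 mm per year = 1953.26 years ≈ 1953 varves.

1953 varves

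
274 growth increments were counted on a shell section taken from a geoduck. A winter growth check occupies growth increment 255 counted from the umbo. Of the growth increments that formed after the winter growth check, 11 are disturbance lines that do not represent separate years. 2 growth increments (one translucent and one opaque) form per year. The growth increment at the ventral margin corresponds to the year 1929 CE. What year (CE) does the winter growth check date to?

274 − 255 = 19 growth increments lie beyond the winter growth check toward the ventral margin.
Removing the 11 false growth increments leaves 19 − 11 = 8 true growth increments beyond the winter growth check.
Dividing by 2 growth increments per year: 8 / 2 = 4 years.
The growth increment at the ventral margin is 1929 CE, so the winter growth check dates to 1929 − 4 = 1925 CE.

1925 CE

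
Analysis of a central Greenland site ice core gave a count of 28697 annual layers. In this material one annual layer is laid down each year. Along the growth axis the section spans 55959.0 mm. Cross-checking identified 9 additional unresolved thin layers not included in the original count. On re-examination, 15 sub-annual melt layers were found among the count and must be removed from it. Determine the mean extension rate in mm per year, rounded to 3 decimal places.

1.950 mm per year

True annual layer count = 28697 − 15 + 9 = 28691.
Mean rate = 55959.0 mm / 28691 years ≈ 1.950 mm per year.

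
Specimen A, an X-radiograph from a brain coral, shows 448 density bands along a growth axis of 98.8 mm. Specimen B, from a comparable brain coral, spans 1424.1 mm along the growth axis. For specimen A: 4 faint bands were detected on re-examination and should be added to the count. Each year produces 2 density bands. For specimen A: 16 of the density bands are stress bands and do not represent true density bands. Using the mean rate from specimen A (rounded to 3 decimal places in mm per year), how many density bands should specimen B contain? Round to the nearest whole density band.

6287 density bands

Specimen A: after corrections the count is 448 − 16 + 4 = 436 density bands.
Specimen A: dividing by 2 density bands per year: 436 / 2 = 218 years.
A: Mean rate = 98.8 mm / 218 years ≈ 0.453 mm/year.
For B, 1424.1 / 0.453 = 3143.71 years; at 2 density bands per year that is 3143.71 × 2 ≈ 6287 density bands.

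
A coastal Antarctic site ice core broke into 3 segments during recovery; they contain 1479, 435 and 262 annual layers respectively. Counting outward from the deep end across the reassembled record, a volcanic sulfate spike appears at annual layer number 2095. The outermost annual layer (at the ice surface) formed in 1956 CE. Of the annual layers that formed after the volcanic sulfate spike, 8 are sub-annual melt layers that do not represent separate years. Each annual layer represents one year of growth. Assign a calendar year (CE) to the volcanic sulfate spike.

1883 CE

Total annual layers = 1479 + 435 + 262 = 2176.
Between annual layer 2095 and the ice surface there are 2176 − 2095 = 81 annual layers.
Excluding 8 false annual layers: 81 − 8 = 73.
The annual layer at the ice surface is 1956 CE, so the volcanic sulfate spike dates to 1956 − 73 = 1883 CE.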